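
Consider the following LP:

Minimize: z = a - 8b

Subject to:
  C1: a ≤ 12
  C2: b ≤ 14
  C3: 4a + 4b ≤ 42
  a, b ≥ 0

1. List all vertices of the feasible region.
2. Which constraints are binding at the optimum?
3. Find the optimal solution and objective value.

1. (0, 0), (10.5, 0), (0, 10.5)
2. C3, a ≥ 0
3. a = 0, b = 10.5, z = -84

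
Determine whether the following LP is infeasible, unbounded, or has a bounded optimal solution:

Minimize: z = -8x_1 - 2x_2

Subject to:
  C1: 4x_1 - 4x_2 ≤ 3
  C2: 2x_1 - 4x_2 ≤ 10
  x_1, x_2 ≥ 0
Feasible point: (0, 0) satisfies every constraint, so the LP is feasible.
Direction d = (0, 1): for each constraint row a, a·d ≤ 0 —
  (4)(0) + (-4)(1) = -4 ≤ 0
  (2)(0) + (-4)(1) = -4 ≤ 0
and d ≥ 0, so (0, 0) + t·d stays feasible for every t ≥ 0. Along this ray z = -8x_1 - 2x_2 changes by -2 per unit t, so z → −∞.

Unbounded: there is a feasible ray along which z → −∞.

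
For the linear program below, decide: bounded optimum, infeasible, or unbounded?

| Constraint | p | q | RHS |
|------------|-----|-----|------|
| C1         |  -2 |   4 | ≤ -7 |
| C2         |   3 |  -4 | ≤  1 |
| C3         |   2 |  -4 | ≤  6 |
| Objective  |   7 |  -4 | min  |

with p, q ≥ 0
C3 requires 2p - 4q ≤ 6, while C1 (-2p + 4q ≤ -7) is equivalent to 2p - 4q ≥ 7. Together they would need 7 ≤ 2p - 4q ≤ 6, which is impossible since 7 > 6. No point satisfies all constraints.

Infeasible: no point satisfies all constraints simultaneously.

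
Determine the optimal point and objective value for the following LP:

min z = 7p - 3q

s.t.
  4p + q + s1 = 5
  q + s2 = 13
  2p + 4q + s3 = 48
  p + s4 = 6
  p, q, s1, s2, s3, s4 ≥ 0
p = 0, q = 5, z = -15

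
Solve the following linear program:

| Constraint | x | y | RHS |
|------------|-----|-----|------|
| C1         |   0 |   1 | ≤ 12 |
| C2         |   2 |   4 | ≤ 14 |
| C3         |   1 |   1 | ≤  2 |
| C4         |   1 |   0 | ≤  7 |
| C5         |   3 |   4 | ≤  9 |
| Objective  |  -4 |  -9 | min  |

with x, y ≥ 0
x = 0, y = 2, z = -18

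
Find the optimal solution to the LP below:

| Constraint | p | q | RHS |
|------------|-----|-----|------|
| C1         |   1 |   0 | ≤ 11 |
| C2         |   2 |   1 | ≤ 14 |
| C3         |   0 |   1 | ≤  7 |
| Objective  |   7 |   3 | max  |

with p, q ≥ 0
Each vertex is the intersection of two constraint boundaries that also satisfies all remaining constraints:
  p = 0 and q = 0 → (0, 0)
  2p + q = 14 and q = 0 → (7, 0)
  2p + q = 14 and q = 7 → (3.5, 7)
  q = 7 and p = 0 → (0, 7)

Evaluating z = 7p + 3q at each vertex:
  (0, 0): z = 0
  (7, 0): z = 49
  (3.5, 7): z = 45.5
  (0, 7): z = 21

The maximum is at (7, 0) with z = 49.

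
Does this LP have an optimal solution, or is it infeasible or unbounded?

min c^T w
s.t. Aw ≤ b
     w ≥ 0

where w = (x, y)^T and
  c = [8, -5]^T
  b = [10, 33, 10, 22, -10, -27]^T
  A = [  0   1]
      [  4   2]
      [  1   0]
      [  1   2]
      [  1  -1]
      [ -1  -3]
The point (0, 10) satisfies every constraint, so the LP is feasible; the constraints give x ≤ 10 and y ≤ 10, which with x, y ≥ 0 keep the feasible region inside a bounded box. A feasible, bounded LP attains a finite optimum at a vertex.

Bounded optimum: z* = -50 at (0, 10).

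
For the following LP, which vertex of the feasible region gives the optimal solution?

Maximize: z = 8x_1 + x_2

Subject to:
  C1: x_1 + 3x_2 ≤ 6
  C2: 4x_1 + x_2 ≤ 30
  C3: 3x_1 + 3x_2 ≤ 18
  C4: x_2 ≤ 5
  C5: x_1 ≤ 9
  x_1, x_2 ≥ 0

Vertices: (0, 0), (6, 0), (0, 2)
(6, 0) with z = 48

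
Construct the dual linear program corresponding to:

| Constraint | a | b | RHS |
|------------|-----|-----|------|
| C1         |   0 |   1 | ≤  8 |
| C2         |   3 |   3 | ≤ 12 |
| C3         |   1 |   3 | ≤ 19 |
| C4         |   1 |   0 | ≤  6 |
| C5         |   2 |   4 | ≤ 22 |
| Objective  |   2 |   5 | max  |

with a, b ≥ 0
Minimize: z = 8y1 + 12y2 + 19y3 + 6y4 + 22y5

Subject to:
  C1: -3y2 - y3 - y4 - 2y5 ≤ -2
  C2: -y1 - 3y2 - 3y3 - 4y5 ≤ -5
  y1, y2, y3, y4, y5 ≥ 0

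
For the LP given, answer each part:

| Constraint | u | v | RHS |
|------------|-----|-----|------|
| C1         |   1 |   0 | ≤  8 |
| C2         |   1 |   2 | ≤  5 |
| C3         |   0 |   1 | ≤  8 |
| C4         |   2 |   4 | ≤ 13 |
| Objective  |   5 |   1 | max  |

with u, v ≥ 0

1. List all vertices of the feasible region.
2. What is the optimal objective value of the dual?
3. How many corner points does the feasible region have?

1. (0, 0), (5, 0), (0, 2.5)
2. 25 (by strong duality, equal to the primal optimum)
3. 3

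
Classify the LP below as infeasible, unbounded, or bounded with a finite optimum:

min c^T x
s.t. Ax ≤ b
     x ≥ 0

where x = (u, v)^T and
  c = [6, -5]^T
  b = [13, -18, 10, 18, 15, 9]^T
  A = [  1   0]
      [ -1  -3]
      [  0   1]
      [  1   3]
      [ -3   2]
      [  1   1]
The point (0, 6) satisfies every constraint, so the LP is feasible; the constraints give u ≤ 13 and v ≤ 10, which with u, v ≥ 0 keep the feasible region inside a bounded box. A feasible, bounded LP attains a finite optimum at a vertex.

Evaluating z = 6u - 5v at each vertex:
  (4.5, 4.5): z = 4.5
  (0, 6): z = -30

Feasible with finite optimum z* = -30 at (0, 6).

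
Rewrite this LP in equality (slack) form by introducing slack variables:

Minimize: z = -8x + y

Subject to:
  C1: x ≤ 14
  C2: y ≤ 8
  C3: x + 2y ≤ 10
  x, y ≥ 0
min z = -8x + y

s.t.
  x + s1 = 14
  y + s2 = 8
  x + 2y + s3 = 10
  x, y, s1, s2, s3 ≥ 0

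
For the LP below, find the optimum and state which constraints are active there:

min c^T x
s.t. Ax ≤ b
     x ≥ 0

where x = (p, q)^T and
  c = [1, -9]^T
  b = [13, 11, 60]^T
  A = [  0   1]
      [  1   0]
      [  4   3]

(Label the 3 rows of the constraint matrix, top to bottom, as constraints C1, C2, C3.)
Optimal: p = 0, q = 13
Binding: C1, p ≥ 0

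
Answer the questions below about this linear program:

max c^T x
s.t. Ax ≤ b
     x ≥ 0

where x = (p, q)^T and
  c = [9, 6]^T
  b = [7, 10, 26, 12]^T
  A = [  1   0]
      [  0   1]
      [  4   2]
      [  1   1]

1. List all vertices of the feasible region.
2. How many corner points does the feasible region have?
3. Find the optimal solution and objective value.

1. (0, 0), (6.5, 0), (1.5, 10), (0, 10)
2. 4
3. p = 1.5, q = 10, z = 73.5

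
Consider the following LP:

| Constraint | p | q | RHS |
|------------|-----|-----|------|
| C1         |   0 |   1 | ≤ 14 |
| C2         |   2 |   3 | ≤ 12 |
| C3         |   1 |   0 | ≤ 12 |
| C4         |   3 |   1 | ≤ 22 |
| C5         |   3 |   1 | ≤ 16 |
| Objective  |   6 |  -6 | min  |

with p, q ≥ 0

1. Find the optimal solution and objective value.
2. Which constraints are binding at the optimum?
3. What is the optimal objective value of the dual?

1. p = 0, q = 4, z = -24
2. C2, p ≥ 0
3. -24 (by strong duality, equal to the primal optimum)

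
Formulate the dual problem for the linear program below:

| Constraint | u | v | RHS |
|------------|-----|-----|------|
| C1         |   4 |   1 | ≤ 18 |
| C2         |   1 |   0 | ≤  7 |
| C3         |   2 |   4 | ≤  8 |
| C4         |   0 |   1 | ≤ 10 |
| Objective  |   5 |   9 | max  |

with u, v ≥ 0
Minimize: z = 18y1 + 7y2 + 8y3 + 10y4

Subject to:
  C1: -4y1 - y2 - 2y3 ≤ -5
  C2: -y1 - 4y3 - y4 ≤ -9
  y1, y2, y3, y4 ≥ 0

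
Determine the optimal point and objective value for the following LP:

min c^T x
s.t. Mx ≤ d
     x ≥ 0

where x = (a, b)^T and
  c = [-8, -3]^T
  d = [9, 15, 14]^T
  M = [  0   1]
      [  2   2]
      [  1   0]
a = 7.5, b = 0, z = -60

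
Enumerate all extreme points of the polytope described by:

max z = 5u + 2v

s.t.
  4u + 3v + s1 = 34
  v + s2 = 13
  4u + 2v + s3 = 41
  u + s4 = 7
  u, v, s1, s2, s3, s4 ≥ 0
Each vertex is the intersection of two constraint boundaries that also satisfies all remaining constraints:
  u = 0 and v = 0 → (0, 0)
  u = 7 and v = 0 → (7, 0)
  4u + 3v = 34 and u = 7 → (7, 2)
  4u + 3v = 34 and u = 0 → (0, 11.33)

Vertices: (0, 0), (7, 0), (7, 2), (0, 11.33)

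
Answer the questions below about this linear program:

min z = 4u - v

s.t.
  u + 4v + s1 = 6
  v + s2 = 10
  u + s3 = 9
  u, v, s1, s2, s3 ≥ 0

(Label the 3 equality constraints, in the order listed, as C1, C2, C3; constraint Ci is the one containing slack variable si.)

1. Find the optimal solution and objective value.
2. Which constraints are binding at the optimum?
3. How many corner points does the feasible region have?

1. u = 0, v = 1.5, z = -1.5
2. C1, u ≥ 0
3. 3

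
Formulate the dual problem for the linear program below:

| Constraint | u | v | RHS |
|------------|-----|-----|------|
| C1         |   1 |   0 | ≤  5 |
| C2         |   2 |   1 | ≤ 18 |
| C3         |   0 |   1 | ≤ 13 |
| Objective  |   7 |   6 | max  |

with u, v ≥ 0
Minimize: z = 5y1 + 18y2 + 13y3

Subject to:
  C1: -y1 - 2y2 ≤ -7
  C2: -y2 - y3 ≤ -6
  y1, y2, y3 ≥ 0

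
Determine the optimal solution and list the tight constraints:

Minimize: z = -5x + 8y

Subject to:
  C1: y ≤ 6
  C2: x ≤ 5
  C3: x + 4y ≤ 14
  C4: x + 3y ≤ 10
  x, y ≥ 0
Optimal: x = 5, y = 0
Binding: C2, y ≥ 0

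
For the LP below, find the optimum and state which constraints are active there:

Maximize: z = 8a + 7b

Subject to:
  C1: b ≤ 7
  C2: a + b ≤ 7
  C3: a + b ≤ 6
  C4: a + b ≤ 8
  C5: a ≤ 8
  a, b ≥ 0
Optimal: a = 6, b = 0
Slack at optimum:
  C1: slack = 7
  C2: slack = 1
  C3: slack = 0 (binding)
  C4: slack = 2
  C5: slack = 2
  a ≥ 0: a = 6
  b ≥ 0: b = 0 (binding)
Binding constraints: C3, b ≥ 0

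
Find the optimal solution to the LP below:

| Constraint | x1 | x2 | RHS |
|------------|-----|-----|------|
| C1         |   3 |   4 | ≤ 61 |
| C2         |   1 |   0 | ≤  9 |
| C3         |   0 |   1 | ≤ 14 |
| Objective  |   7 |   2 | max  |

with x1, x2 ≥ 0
x1 = 9, x2 = 8.5, z = 80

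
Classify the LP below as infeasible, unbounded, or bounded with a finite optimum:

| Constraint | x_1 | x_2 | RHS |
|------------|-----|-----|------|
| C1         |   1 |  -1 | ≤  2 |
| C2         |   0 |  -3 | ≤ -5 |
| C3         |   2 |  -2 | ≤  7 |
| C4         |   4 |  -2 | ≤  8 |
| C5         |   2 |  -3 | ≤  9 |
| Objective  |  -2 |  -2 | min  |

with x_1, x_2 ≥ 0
Feasible point: (0, 2) satisfies every constraint, so the LP is feasible.
Direction d = (0, 1): for each constraint row a, a·d ≤ 0 —
  (1)(0) + (-1)(1) = -1 ≤ 0
  (0)(0) + (-3)(1) = -3 ≤ 0
  (2)(0) + (-2)(1) = -2 ≤ 0
  (4)(0) + (-2)(1) = -2 ≤ 0
  (2)(0) + (-3)(1) = -3 ≤ 0
and d ≥ 0, so (0, 2) + t·d stays feasible for every t ≥ 0. Along this ray z = -2x_1 - 2x_2 changes by -2 per unit t, so z → −∞.

The LP is unbounded; z can be made arbitrarily small.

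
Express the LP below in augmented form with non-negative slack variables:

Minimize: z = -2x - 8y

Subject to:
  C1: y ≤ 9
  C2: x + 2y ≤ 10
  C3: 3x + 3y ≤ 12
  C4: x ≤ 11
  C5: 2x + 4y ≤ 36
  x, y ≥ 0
min z = -2x - 8y

s.t.
  y + s1 = 9
  x + 2y + s2 = 10
  3x + 3y + s3 = 12
  x + s4 = 11
  2x + 4y + s5 = 36
  x, y, s1, s2, s3, s4, s5 ≥ 0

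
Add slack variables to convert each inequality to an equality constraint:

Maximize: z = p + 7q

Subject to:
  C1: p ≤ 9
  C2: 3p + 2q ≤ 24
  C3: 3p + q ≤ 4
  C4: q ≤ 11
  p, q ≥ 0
max z = p + 7q

s.t.
  p + s1 = 9
  3p + 2q + s2 = 24
  3p + q + s3 = 4
  q + s4 = 11
  p, q, s1, s2, s3, s4 ≥ 0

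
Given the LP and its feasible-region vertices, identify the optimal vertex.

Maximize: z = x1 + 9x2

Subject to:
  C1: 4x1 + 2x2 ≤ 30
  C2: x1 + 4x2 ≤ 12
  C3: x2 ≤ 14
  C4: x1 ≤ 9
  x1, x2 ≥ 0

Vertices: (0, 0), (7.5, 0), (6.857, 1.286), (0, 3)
Evaluating z = x1 + 9x2 at each vertex:
  (0, 0): z = 0
  (7.5, 0): z = 7.5
  (6.857, 1.286): z = 18.43
  (0, 3): z = 27

The largest value is z = 27, attained at (0, 3).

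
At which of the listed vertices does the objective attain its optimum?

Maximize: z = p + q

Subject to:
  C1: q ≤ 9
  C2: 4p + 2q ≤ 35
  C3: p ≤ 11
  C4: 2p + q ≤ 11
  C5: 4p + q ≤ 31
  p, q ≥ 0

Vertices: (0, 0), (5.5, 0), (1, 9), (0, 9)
Evaluating z = p + q at each vertex:
  (0, 0): z = 0
  (5.5, 0): z = 5.5
  (1, 9): z = 10
  (0, 9): z = 9

The largest value is z = 10, attained at (1, 9).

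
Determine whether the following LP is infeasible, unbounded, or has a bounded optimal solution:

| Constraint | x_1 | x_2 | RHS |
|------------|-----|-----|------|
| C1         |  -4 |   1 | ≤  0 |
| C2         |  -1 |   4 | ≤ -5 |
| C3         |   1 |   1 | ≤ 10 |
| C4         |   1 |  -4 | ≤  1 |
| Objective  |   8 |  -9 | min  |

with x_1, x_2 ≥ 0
C4 requires x_1 - 4x_2 ≤ 1, while C2 (-x_1 + 4x_2 ≤ -5) is equivalent to x_1 - 4x_2 ≥ 5. Together they would need 5 ≤ x_1 - 4x_2 ≤ 1, which is impossible since 5 > 1. No point satisfies all constraints.

Infeasible — the constraint set is empty.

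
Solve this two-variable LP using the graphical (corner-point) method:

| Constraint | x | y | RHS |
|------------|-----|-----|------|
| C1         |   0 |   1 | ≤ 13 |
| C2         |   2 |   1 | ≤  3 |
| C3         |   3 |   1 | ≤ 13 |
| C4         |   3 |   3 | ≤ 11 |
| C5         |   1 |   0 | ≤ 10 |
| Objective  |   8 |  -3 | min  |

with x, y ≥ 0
x = 0, y = 3, z = -9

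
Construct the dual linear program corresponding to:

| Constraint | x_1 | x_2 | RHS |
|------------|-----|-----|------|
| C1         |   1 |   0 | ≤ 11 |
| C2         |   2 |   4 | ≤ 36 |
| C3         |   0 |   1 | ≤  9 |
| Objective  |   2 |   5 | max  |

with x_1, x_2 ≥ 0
Minimize: z = 11y1 + 36y2 + 9y3

Subject to:
  C1: -y1 - 2y2 ≤ -2
  C2: -4y2 - y3 ≤ -5
  y1, y2, y3 ≥ 0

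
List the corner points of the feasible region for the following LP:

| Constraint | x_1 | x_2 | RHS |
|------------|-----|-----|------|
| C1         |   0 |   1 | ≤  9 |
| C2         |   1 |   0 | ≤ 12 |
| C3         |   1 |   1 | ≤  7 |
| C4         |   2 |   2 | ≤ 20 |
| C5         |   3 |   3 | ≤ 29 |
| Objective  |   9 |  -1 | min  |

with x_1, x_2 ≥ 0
Each vertex is the intersection of two constraint boundaries that also satisfies all remaining constraints:
  x_1 = 0 and x_2 = 0 → (0, 0)
  x_1 + x_2 = 7 and x_2 = 0 → (7, 0)
  x_1 + x_2 = 7 and x_1 = 0 → (0, 7)

Vertices: (0, 0), (7, 0), (0, 7)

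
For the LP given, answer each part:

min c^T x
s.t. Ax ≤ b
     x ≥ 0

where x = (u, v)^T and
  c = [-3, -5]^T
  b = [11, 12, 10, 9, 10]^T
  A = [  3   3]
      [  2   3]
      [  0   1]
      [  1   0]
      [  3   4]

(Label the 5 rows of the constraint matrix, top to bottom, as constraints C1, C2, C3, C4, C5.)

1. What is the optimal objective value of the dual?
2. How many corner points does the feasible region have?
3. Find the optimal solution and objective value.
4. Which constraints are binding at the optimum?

1. -12.5 (by strong duality, equal to the primal optimum)
2. 3
3. u = 0, v = 2.5, z = -12.5
4. C5, u ≥ 0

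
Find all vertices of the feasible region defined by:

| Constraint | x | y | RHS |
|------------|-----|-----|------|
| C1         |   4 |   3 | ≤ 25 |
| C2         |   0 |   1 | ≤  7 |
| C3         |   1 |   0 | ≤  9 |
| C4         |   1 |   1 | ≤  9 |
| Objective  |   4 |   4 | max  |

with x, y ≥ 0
Each vertex is the intersection of two constraint boundaries that also satisfies all remaining constraints:
  x = 0 and y = 0 → (0, 0)
  4x + 3y = 25 and y = 0 → (6.25, 0)
  4x + 3y = 25 and y = 7 → (1, 7)
  y = 7 and x = 0 → (0, 7)

Vertices: (0, 0), (6.25, 0), (1, 7), (0, 7)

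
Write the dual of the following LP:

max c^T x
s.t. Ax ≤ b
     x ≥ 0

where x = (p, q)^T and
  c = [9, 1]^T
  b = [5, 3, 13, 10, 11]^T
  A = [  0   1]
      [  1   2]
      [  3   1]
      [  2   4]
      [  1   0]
Minimize: z = 5y1 + 3y2 + 13y3 + 10y4 + 11y5

Subject to:
  C1: -y2 - 3y3 - 2y4 - y5 ≤ -9
  C2: -y1 - 2y2 - y3 - 4y4 ≤ -1
  y1, y2, y3, y4, y5 ≥ 0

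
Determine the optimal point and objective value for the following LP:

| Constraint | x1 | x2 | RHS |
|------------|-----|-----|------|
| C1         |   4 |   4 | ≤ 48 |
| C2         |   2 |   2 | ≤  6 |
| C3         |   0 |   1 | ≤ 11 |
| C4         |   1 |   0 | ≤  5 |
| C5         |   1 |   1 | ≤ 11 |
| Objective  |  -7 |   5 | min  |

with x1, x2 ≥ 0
x1 = 3, x2 = 0, z = -21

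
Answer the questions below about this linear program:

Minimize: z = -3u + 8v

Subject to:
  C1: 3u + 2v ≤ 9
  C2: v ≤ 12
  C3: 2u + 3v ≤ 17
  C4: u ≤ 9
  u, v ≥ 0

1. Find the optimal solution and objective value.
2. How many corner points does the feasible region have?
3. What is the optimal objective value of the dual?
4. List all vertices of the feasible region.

1. u = 3, v = 0, z = -9
2. 3
3. -9 (by strong duality, equal to the primal optimum)
4. (0, 0), (3, 0), (0, 4.5)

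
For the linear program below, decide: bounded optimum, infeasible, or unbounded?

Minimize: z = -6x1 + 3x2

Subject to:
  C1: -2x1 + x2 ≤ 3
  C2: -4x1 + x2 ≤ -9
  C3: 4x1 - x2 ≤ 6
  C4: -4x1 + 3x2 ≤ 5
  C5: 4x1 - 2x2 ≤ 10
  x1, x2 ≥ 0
C3 requires 4x1 - x2 ≤ 6, while C2 (-4x1 + x2 ≤ -9) is equivalent to 4x1 - x2 ≥ 9. Together they would need 9 ≤ 4x1 - x2 ≤ 6, which is impossible since 9 > 6. No point satisfies all constraints.

Infeasible — the constraint set is empty.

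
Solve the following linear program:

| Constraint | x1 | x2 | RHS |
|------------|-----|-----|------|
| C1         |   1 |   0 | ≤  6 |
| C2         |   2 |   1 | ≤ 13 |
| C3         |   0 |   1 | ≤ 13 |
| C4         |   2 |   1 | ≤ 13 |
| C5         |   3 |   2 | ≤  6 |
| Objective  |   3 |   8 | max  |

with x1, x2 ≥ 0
Each vertex is the intersection of two constraint boundaries that also satisfies all remaining constraints:
  x1 = 0 and x2 = 0 → (0, 0)
  3x1 + 2x2 = 6 and x2 = 0 → (2, 0)
  3x1 + 2x2 = 6 and x1 = 0 → (0, 3)

Evaluating z = 3x1 + 8x2 at each vertex:
  (0, 0): z = 0
  (2, 0): z = 6
  (0, 3): z = 24

The maximum is at (0, 3) with z = 24.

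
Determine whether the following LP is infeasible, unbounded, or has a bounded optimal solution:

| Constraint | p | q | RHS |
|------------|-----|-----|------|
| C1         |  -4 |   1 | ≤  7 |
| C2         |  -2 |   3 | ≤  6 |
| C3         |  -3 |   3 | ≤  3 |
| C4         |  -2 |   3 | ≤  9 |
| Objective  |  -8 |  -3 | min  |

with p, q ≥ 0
Feasible point: (0, 0) satisfies every constraint, so the LP is feasible.
Direction d = (1, 0): for each constraint row a, a·d ≤ 0 —
  (-4)(1) + (1)(0) = -4 ≤ 0
  (-2)(1) + (3)(0) = -2 ≤ 0
  (-3)(1) + (3)(0) = -3 ≤ 0
  (-2)(1) + (3)(0) = -2 ≤ 0
and d ≥ 0, so (0, 0) + t·d stays feasible for every t ≥ 0. Along this ray z = -8p - 3q changes by -8 per unit t, so z → −∞.

Unbounded — the objective can decrease without bound over the feasible region.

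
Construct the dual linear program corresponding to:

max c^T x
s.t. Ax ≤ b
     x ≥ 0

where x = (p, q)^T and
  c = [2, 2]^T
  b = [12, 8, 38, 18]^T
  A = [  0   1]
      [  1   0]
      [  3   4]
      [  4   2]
Minimize: z = 12y1 + 8y2 + 38y3 + 18y4

Subject to:
  C1: -y2 - 3y3 - 4y4 ≤ -2
  C2: -y1 - 4y3 - 2y4 ≤ -2
  y1, y2, y3, y4 ≥ 0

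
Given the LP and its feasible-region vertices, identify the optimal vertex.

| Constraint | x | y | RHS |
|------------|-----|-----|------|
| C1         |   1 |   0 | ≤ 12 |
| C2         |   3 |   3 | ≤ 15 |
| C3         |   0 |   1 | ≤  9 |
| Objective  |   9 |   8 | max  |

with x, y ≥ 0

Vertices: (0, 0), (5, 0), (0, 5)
Evaluating z = 9x + 8y at each vertex:
  (0, 0): z = 0
  (5, 0): z = 45
  (0, 5): z = 40

The largest value is z = 45, attained at (5, 0).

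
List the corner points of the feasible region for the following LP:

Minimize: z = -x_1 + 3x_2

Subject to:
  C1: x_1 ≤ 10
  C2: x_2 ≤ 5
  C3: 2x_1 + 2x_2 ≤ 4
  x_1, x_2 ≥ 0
Each vertex is the intersection of two constraint boundaries that also satisfies all remaining constraints:
  x_1 = 0 and x_2 = 0 → (0, 0)
  2x_1 + 2x_2 = 4 and x_2 = 0 → (2, 0)
  2x_1 + 2x_2 = 4 and x_1 = 0 → (0, 2)

Vertices: (0, 0), (2, 0), (0, 2)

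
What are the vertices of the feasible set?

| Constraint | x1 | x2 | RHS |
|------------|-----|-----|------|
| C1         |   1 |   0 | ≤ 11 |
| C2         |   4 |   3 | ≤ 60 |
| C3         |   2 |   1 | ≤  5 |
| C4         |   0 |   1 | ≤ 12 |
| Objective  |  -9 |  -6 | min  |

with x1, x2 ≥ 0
Each vertex is the intersection of two constraint boundaries that also satisfies all remaining constraints:
  x1 = 0 and x2 = 0 → (0, 0)
  2x1 + x2 = 5 and x2 = 0 → (2.5, 0)
  2x1 + x2 = 5 and x1 = 0 → (0, 5)

Vertices: (0, 0), (2.5, 0), (0, 5)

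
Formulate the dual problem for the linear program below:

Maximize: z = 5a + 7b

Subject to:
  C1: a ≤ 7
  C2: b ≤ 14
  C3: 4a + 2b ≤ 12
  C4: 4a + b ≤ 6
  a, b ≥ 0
Minimize: z = 7y1 + 14y2 + 12y3 + 6y4

Subject to:
  C1: -y1 - 4y3 - 4y4 ≤ -5
  C2: -y2 - 2y3 - y4 ≤ -7
  y1, y2, y3, y4 ≥ 0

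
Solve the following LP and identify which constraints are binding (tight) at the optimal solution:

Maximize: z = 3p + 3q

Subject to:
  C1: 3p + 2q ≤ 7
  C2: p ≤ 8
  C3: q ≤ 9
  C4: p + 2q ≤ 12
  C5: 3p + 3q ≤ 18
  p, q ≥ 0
Optimal: p = 0, q = 3.5
Slack at optimum:
  C1: slack = 0 (binding)
  C2: slack = 8
  C3: slack = 5.5
  C4: slack = 5
  C5: slack = 7.5
  p ≥ 0: p = 0 (binding)
  q ≥ 0: q = 3.5
Binding constraints: C1, p ≥ 0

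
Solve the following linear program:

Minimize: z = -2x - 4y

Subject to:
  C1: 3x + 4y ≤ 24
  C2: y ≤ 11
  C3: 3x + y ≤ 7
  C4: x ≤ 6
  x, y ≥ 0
x = 0, y = 6, z = -24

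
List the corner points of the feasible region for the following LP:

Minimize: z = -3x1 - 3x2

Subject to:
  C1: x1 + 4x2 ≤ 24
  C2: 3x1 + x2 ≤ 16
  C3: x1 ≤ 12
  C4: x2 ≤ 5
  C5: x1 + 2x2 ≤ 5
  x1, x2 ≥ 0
Each vertex is the intersection of two constraint boundaries that also satisfies all remaining constraints:
  x1 = 0 and x2 = 0 → (0, 0)
  x1 + 2x2 = 5 and x2 = 0 → (5, 0)
  x1 + 2x2 = 5 and x1 = 0 → (0, 2.5)

Vertices: (0, 0), (5, 0), (0, 2.5)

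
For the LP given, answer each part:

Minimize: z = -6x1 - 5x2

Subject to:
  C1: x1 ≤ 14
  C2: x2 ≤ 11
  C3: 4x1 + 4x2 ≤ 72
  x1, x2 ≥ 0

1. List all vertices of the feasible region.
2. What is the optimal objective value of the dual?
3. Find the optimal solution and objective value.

1. (0, 0), (14, 0), (14, 4), (7, 11), (0, 11)
2. -104 (by strong duality, equal to the primal optimum)
3. x1 = 14, x2 = 4, z = -104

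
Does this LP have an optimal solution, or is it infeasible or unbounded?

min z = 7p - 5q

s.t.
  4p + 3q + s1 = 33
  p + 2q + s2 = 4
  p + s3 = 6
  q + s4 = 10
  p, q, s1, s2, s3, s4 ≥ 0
The point (0, 2) satisfies every constraint, so the LP is feasible; the constraints give p ≤ 6 and q ≤ 10, which with p, q ≥ 0 keep the feasible region inside a bounded box. A feasible, bounded LP attains a finite optimum at a vertex.

Bounded optimum: z* = -10 at (0, 2).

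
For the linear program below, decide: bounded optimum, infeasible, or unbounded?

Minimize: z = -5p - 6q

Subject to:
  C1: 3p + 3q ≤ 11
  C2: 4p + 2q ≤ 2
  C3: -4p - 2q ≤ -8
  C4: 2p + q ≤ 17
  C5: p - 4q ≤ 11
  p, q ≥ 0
C2 requires 4p + 2q ≤ 2, while C3 (-4p - 2q ≤ -8) is equivalent to 4p + 2q ≥ 8. Together they would need 8 ≤ 4p + 2q ≤ 2, which is impossible since 8 > 2. No point satisfies all constraints.

Infeasible: no point satisfies all constraints simultaneously.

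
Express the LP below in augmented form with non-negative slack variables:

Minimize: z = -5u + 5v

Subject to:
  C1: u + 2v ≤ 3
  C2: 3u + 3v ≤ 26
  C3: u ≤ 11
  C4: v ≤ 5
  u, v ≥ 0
min z = -5u + 5v

s.t.
  u + 2v + s1 = 3
  3u + 3v + s2 = 26
  u + s3 = 11
  v + s4 = 5
  u, v, s1, s2, s3, s4 ≥ 0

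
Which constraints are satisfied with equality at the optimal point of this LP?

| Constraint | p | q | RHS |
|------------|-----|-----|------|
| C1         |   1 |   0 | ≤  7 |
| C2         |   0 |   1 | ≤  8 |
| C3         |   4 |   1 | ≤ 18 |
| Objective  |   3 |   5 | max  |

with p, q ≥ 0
Optimal: p = 2.5, q = 8
Slack at optimum:
  C1: slack = 4.5
  C2: slack = 0 (binding)
  C3: slack = 0 (binding)
  p ≥ 0: p = 2.5
  q ≥ 0: q = 8
Binding constraints: C2, C3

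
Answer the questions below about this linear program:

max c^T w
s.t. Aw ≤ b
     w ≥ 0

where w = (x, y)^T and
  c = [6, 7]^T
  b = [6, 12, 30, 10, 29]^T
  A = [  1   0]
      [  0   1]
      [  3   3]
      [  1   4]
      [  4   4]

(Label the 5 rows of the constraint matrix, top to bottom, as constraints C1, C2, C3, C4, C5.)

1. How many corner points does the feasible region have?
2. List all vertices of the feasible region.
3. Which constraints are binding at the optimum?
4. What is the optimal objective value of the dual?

1. 4
2. (0, 0), (6, 0), (6, 1), (0, 2.5)
3. C1, C4
4. 43 (by strong duality, equal to the primal optimum)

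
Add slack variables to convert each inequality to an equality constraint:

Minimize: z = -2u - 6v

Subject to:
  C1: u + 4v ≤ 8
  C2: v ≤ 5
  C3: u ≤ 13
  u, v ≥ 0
min z = -2u - 6v

s.t.
  u + 4v + s1 = 8
  v + s2 = 5
  u + s3 = 13
  u, v, s1, s2, s3 ≥ 0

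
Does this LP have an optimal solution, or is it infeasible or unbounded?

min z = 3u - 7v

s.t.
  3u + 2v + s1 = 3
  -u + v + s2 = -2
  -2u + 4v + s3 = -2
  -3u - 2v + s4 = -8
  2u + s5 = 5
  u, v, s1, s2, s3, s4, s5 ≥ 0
The row 3u + 2v + s1 = 3 with s1 ≥ 0 requires 3u + 2v ≤ 3, while the row -3u - 2v + s4 = -8 with s4 ≥ 0 is equivalent to 3u + 2v ≥ 8. Together they would need 8 ≤ 3u + 2v ≤ 3, which is impossible since 8 > 3. No point satisfies all constraints.

The feasible region is empty; the LP is infeasible.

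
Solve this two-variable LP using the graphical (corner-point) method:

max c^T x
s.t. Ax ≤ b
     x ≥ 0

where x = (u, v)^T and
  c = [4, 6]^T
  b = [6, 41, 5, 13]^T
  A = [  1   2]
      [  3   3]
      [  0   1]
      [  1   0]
Each vertex is the intersection of two constraint boundaries that also satisfies all remaining constraints:
  u = 0 and v = 0 → (0, 0)
  u + 2v = 6 and v = 0 → (6, 0)
  u + 2v = 6 and u = 0 → (0, 3)

Evaluating z = 4u + 6v at each vertex:
  (0, 0): z = 0
  (6, 0): z = 24
  (0, 3): z = 18

The maximum is at (6, 0) with z = 24.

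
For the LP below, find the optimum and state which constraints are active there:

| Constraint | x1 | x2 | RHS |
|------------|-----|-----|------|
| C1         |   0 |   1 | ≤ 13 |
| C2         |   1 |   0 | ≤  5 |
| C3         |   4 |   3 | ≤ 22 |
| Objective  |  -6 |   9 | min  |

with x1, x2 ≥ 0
Optimal: x1 = 5, x2 = 0
Binding: C2, x2 ≥ 0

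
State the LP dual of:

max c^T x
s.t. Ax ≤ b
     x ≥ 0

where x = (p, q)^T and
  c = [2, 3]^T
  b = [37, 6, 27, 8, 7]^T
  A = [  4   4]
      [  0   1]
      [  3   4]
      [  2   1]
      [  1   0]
Minimize: z = 37y1 + 6y2 + 27y3 + 8y4 + 7y5

Subject to:
  C1: -4y1 - 3y3 - 2y4 - y5 ≤ -2
  C2: -4y1 - y2 - 4y3 - y4 ≤ -3
  y1, y2, y3, y4, y5 ≥ 0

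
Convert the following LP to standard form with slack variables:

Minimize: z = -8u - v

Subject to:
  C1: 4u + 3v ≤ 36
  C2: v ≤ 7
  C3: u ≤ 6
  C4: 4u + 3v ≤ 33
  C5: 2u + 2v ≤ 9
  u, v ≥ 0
min z = -8u - v

s.t.
  4u + 3v + s1 = 36
  v + s2 = 7
  u + s3 = 6
  4u + 3v + s4 = 33
  2u + 2v + s5 = 9
  u, v, s1, s2, s3, s4, s5 ≥ 0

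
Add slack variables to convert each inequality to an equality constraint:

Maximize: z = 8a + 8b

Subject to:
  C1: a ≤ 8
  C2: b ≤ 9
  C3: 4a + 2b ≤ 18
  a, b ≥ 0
max z = 8a + 8b

s.t.
  a + s1 = 8
  b + s2 = 9
  4a + 2b + s3 = 18
  a, b, s1, s2, s3 ≥ 0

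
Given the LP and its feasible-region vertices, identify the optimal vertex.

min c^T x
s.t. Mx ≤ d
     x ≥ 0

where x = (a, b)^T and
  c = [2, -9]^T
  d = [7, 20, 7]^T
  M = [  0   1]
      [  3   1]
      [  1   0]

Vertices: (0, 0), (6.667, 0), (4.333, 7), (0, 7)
(0, 7) with z = -63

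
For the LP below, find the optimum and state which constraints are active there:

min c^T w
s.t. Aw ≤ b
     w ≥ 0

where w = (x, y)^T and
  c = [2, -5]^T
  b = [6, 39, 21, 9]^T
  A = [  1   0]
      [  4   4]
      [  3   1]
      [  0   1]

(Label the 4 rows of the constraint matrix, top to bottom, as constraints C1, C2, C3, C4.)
Optimal: x = 0, y = 9
Slack at optimum:
  C1: slack = 6
  C2: slack = 3
  C3: slack = 12
  C4: slack = 0 (binding)
  x ≥ 0: x = 0 (binding)
  y ≥ 0: y = 9
Binding constraints: C4, x ≥ 0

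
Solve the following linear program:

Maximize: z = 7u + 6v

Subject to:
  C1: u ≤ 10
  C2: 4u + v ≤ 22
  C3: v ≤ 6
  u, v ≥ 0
u = 4, v = 6, z = 64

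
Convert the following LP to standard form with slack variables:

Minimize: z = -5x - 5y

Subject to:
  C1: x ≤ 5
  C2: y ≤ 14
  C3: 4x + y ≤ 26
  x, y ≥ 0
min z = -5x - 5y

s.t.
  x + s1 = 5
  y + s2 = 14
  4x + y + s3 = 26
  x, y, s1, s2, s3 ≥ 0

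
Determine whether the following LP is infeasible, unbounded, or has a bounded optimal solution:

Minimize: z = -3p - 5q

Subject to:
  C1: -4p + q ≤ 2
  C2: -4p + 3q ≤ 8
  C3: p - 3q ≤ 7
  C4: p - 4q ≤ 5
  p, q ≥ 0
Feasible point: (0, 0) satisfies every constraint, so the LP is feasible.
Direction d = (1, 1): for each constraint row a, a·d ≤ 0 —
  (-4)(1) + (1)(1) = -3 ≤ 0
  (-4)(1) + (3)(1) = -1 ≤ 0
  (1)(1) + (-3)(1) = -2 ≤ 0
  (1)(1) + (-4)(1) = -3 ≤ 0
and d ≥ 0, so (0, 0) + t·d stays feasible for every t ≥ 0. Along this ray z = -3p - 5q changes by -8 per unit t, so z → −∞.

Unbounded: there is a feasible ray along which z → −∞.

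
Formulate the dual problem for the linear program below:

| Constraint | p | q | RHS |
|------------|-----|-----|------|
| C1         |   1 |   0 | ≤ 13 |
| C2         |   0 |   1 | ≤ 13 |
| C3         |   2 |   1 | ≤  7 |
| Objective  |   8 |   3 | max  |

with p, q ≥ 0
Minimize: z = 13y1 + 13y2 + 7y3

Subject to:
  C1: -y1 - 2y3 ≤ -8
  C2: -y2 - y3 ≤ -3
  y1, y2, y3 ≥ 0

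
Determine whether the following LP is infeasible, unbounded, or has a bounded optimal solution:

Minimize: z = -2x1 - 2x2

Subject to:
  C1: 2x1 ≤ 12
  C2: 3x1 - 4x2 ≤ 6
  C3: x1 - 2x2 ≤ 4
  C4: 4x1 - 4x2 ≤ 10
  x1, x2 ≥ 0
Feasible point: (0, 0) satisfies every constraint, so the LP is feasible.
Direction d = (0, 1): for each constraint row a, a·d ≤ 0 —
  (2)(0) + (0)(1) = 0 ≤ 0
  (3)(0) + (-4)(1) = -4 ≤ 0
  (1)(0) + (-2)(1) = -2 ≤ 0
  (4)(0) + (-4)(1) = -4 ≤ 0
and d ≥ 0, so (0, 0) + t·d stays feasible for every t ≥ 0. Along this ray z = -2x1 - 2x2 changes by -2 per unit t, so z → −∞.

Unbounded: there is a feasible ray along which z → −∞.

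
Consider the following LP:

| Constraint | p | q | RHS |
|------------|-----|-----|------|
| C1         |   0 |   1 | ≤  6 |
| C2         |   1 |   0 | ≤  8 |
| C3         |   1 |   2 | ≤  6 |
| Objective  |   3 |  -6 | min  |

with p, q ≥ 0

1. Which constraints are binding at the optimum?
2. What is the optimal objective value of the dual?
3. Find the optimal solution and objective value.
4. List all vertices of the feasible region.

1. C3, p ≥ 0
2. -18 (by strong duality, equal to the primal optimum)
3. p = 0, q = 3, z = -18
4. (0, 0), (6, 0), (0, 3)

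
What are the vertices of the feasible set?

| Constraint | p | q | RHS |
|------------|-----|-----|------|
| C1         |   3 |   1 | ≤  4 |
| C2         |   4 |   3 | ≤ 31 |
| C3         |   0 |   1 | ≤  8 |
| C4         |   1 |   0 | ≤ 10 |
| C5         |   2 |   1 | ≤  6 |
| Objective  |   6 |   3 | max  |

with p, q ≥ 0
Each vertex is the intersection of two constraint boundaries that also satisfies all remaining constraints:
  p = 0 and q = 0 → (0, 0)
  3p + q = 4 and q = 0 → (1.333, 0)
  3p + q = 4 and p = 0 → (0, 4)

Vertices: (0, 0), (1.333, 0), (0, 4)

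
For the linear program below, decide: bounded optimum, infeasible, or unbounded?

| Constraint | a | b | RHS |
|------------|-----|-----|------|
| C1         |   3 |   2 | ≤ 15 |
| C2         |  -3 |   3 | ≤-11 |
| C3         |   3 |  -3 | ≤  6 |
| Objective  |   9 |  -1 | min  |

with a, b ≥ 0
C3 requires 3a - 3b ≤ 6, while C2 (-3a + 3b ≤ -11) is equivalent to 3a - 3b ≥ 11. Together they would need 11 ≤ 3a - 3b ≤ 6, which is impossible since 11 > 6. No point satisfies all constraints.

The feasible region is empty; the LP is infeasible.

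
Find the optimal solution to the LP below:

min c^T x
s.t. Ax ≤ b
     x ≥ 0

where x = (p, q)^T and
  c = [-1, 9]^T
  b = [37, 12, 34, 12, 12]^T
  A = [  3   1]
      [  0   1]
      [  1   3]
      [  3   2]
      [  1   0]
Each vertex is the intersection of two constraint boundaries that also satisfies all remaining constraints:
  p = 0 and q = 0 → (0, 0)
  3p + 2q = 12 and q = 0 → (4, 0)
  3p + 2q = 12 and p = 0 → (0, 6)

Evaluating z = -p + 9q at each vertex:
  (0, 0): z = 0
  (4, 0): z = -4
  (0, 6): z = 54

The minimum is at (4, 0) with z = -4.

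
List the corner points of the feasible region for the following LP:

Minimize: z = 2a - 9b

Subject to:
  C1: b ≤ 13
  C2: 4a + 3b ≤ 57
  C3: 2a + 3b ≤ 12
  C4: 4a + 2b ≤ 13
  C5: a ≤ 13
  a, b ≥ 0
Each vertex is the intersection of two constraint boundaries that also satisfies all remaining constraints:
  a = 0 and b = 0 → (0, 0)
  4a + 2b = 13 and b = 0 → (3.25, 0)
  2a + 3b = 12 and 4a + 2b = 13 → (1.875, 2.75)
  2a + 3b = 12 and a = 0 → (0, 4)

Vertices: (0, 0), (3.25, 0), (1.875, 2.75), (0, 4)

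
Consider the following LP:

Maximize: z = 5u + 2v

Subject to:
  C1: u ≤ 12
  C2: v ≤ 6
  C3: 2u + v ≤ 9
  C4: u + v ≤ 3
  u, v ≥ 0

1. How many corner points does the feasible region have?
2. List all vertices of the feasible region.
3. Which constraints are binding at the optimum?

1. 3
2. (0, 0), (3, 0), (0, 3)
3. C4, v ≥ 0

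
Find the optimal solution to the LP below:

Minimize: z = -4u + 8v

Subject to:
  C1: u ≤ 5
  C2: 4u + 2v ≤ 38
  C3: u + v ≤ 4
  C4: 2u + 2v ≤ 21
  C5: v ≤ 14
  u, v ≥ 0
u = 4, v = 0, z = -16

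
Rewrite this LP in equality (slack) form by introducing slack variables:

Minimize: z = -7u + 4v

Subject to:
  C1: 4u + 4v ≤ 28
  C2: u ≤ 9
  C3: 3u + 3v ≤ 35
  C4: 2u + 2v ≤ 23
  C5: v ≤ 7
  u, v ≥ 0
min z = -7u + 4v

s.t.
  4u + 4v + s1 = 28
  u + s2 = 9
  3u + 3v + s3 = 35
  2u + 2v + s4 = 23
  v + s5 = 7
  u, v, s1, s2, s3, s4, s5 ≥ 0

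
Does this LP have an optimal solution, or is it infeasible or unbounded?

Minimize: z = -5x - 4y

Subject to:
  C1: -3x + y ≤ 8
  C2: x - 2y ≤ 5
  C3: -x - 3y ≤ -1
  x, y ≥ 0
Feasible point: (0, 1) satisfies every constraint, so the LP is feasible.
Direction d = (1, 1): for each constraint row a, a·d ≤ 0 —
  (-3)(1) + (1)(1) = -2 ≤ 0
  (1)(1) + (-2)(1) = -1 ≤ 0
  (-1)(1) + (-3)(1) = -4 ≤ 0
and d ≥ 0, so (0, 1) + t·d stays feasible for every t ≥ 0. Along this ray z = -5x - 4y changes by -9 per unit t, so z → −∞.

Unbounded — the objective can decrease without bound over the feasible region.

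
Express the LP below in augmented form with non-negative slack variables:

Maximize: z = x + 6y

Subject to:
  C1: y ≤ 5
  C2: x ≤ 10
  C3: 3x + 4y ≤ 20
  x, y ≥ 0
max z = x + 6y

s.t.
  y + s1 = 5
  x + s2 = 10
  3x + 4y + s3 = 20
  x, y, s1, s2, s3 ≥ 0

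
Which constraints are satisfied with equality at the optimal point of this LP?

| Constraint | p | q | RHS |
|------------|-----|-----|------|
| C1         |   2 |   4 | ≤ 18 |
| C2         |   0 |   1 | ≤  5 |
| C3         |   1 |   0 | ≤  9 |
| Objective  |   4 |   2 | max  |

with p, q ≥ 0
Optimal: p = 9, q = 0
Slack at optimum:
  C1: slack = 0 (binding)
  C2: slack = 5
  C3: slack = 0 (binding)
  p ≥ 0: p = 9
  q ≥ 0: q = 0 (binding)
Binding constraints: C1, C3, q ≥ 0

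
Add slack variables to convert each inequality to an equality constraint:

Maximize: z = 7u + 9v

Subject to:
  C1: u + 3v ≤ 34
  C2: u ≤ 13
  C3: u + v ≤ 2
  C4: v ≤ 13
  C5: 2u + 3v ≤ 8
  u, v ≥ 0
max z = 7u + 9v

s.t.
  u + 3v + s1 = 34
  u + s2 = 13
  u + v + s3 = 2
  v + s4 = 13
  2u + 3v + s5 = 8
  u, v, s1, s2, s3, s4, s5 ≥ 0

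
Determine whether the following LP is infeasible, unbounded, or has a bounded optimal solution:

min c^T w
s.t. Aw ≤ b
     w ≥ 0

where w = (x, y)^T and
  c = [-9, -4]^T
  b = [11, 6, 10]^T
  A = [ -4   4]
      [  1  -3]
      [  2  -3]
Feasible point: (0, 0) satisfies every constraint, so the LP is feasible.
Direction d = (1, 1): for each constraint row a, a·d ≤ 0 —
  (-4)(1) + (4)(1) = 0 ≤ 0
  (1)(1) + (-3)(1) = -2 ≤ 0
  (2)(1) + (-3)(1) = -1 ≤ 0
and d ≥ 0, so (0, 0) + t·d stays feasible for every t ≥ 0. Along this ray z = -9x - 4y changes by -13 per unit t, so z → −∞.

Unbounded — the objective can decrease without bound over the feasible region.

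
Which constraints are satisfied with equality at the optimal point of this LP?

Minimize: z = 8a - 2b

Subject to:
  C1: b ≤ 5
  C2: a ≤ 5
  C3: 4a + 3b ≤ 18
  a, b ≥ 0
Optimal: a = 0, b = 5
Slack at optimum:
  C1: slack = 0 (binding)
  C2: slack = 5
  C3: slack = 3
  a ≥ 0: a = 0 (binding)
  b ≥ 0: b = 5
Binding constraints: C1, a ≥ 0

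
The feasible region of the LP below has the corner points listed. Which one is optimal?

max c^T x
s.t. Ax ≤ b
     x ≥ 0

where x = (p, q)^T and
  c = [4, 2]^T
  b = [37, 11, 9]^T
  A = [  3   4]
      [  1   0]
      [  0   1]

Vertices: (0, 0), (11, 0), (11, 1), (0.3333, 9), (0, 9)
Evaluating z = 4p + 2q at each vertex:
  (0, 0): z = 0
  (11, 0): z = 44
  (11, 1): z = 46
  (0.3333, 9): z = 19.33
  (0, 9): z = 18

The largest value is z = 46, attained at (11, 1).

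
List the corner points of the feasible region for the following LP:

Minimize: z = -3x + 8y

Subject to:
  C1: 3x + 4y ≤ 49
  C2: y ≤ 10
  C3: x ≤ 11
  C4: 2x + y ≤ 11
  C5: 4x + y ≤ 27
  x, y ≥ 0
Each vertex is the intersection of two constraint boundaries that also satisfies all remaining constraints:
  x = 0 and y = 0 → (0, 0)
  2x + y = 11 and y = 0 → (5.5, 0)
  y = 10 and 2x + y = 11 → (0.5, 10)
  y = 10 and x = 0 → (0, 10)

Vertices: (0, 0), (5.5, 0), (0.5, 10), (0, 10)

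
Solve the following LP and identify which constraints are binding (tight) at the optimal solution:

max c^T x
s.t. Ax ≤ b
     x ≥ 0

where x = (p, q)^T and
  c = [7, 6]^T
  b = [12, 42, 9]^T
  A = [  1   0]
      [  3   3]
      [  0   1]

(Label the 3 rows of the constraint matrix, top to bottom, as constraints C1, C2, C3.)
Optimal: p = 12, q = 2
Binding: C1, C2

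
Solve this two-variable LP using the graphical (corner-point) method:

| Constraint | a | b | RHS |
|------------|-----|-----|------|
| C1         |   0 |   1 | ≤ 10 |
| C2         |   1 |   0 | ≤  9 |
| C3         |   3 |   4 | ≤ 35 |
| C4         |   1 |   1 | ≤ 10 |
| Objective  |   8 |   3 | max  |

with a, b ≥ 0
a = 9, b = 1, z = 75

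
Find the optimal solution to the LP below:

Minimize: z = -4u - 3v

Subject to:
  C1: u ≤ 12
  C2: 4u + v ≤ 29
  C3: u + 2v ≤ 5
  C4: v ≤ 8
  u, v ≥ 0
u = 5, v = 0, z = -20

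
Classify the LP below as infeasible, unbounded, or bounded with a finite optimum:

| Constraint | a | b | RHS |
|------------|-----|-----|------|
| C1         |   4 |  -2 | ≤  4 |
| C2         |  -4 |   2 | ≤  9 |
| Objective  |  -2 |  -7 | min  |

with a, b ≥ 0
Feasible point: (0, 0) satisfies every constraint, so the LP is feasible.
Direction d = (1, 2): for each constraint row a, a·d ≤ 0 —
  (4)(1) + (-2)(2) = 0 ≤ 0
  (-4)(1) + (2)(2) = 0 ≤ 0
and d ≥ 0, so (0, 0) + t·d stays feasible for every t ≥ 0. Along this ray z = -2a - 7b changes by -16 per unit t, so z → −∞.

The LP is unbounded; z can be made arbitrarily small.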